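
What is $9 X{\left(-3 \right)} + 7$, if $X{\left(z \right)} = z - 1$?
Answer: $-29$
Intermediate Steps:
$X{\left(z \right)} = -1 + z$ ($X{\left(z \right)} = z - 1 = -1 + z$)
$9 X{\left(-3 \right)} + 7 = 9 \left(-1 - 3\right) + 7 = 9 \left(-4\right) + 7 = -36 + 7 = -29$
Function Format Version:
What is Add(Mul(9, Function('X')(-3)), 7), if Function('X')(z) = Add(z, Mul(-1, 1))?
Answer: -29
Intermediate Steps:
Function('X')(z) = Add(-1, z) (Function('X')(z) = Add(z, -1) = Add(-1, z))
Add(Mul(9, Function('X')(-3)), 7) = Add(Mul(9, Add(-1, -3)), 7) = Add(Mul(9, -4), 7) = Add(-36, 7) = -29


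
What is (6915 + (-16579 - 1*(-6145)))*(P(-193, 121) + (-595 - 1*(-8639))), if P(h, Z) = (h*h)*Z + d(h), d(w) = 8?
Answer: -15888921939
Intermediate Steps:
P(h, Z) = 8 + Z*h² (P(h, Z) = (h*h)*Z + 8 = h²*Z + 8 = Z*h² + 8 = 8 + Z*h²)
(6915 + (-16579 - 1*(-6145)))*(P(-193, 121) + (-595 - 1*(-8639))) = (6915 + (-16579 - 1*(-6145)))*((8 + 121*(-193)²) + (-595 - 1*(-8639))) = (6915 + (-16579 + 6145))*((8 + 121*37249) + (-595 + 8639)) = (6915 - 10434)*((8 + 4507129) + 8044) = -3519*(4507137 + 8044) = -3519*4515181 = -15888921939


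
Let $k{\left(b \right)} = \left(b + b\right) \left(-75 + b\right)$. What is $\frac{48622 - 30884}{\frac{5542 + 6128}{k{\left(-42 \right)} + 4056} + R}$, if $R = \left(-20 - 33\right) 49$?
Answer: $- \frac{41045732}{6007513} \approx -6.8324$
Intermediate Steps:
$R = -2597$ ($R = \left(-53\right) 49 = -2597$)
$k{\left(b \right)} = 2 b \left(-75 + b\right)$
$\frac{48622 - 30884}{\frac{5542 + 6128}{k{\left(-42 \right)} + 4056} + R} = \frac{48622 - 30884}{\frac{5542 + 6128}{2 \left(-42\right) \left(-75 - 42\right) + 4056} - 2597} = \frac{17738}{\frac{11670}{2 \left(-42\right) \left(-117\right) + 4056} - 2597} = \frac{17738}{\frac{11670}{9828 + 4056} - 2597} = \frac{17738}{\frac{11670}{13884} - 2597} = \frac{17738}{11670 \cdot \frac{1}{13884} - 2597} = \frac{17738}{\frac{1945}{2314} - 2597} = \frac{17738}{- \frac{6007513}{2314}} = 17738 \left(- \frac{2314}{6007513}\right) = - \frac{41045732}{6007513}$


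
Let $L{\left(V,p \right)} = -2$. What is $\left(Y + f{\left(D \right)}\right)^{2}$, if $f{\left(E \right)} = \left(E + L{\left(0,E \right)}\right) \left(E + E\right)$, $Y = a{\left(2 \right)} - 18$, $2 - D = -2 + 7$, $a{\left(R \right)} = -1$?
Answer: $121$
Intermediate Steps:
$D = -3$ ($D = 2 - \left(-2 + 7\right) = 2 - 5 = -3$)
$Y = -19$ ($Y = -1 - 18 = -19$)
$f{\left(E \right)} = 2 E \left(-2 + E\right)$ ($f{\left(E \right)} = \left(E - 2\right) \left(E + E\right) = \left(-2 + E\right) 2 E = 2 E \left(-2 + E\right)$)
$\left(Y + f{\left(D \right)}\right)^{2} = \left(-19 + 2 \left(-3\right) \left(-2 - 3\right)\right)^{2} = \left(-19 + 2 \left(-3\right) \left(-5\right)\right)^{2} = \left(-19 + 30\right)^{2} = 11^{2} = 121$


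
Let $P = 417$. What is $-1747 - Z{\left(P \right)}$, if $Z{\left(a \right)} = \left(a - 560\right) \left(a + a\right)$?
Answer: $117515$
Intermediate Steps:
$Z{\left(a \right)} = 2 a \left(-560 + a\right)$ ($Z{\left(a \right)} = \left(-560 + a\right) 2 a = 2 a \left(-560 + a\right)$)
$-1747 - Z{\left(P \right)} = -1747 - 2 \cdot 417 \left(-560 + 417\right) = -1747 - 2 \cdot 417 \left(-143\right) = -1747 - -119262 = -1747 + 119262 = 117515$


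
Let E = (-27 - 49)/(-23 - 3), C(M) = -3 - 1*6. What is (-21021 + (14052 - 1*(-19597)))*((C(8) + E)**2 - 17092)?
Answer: -36397772796/169 ≈ -2.1537e+8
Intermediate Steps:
C(M) = -9 (C(M) = -3 - 6 = -9)
E = 38/13 (E = -76/(-26) = -76*(-1/26) = 38/13 ≈ 2.9231)
(-21021 + (14052 - 1*(-19597)))*((C(8) + E)**2 - 17092) = (-21021 + (14052 - 1*(-19597)))*((-9 + 38/13)**2 - 17092) = (-21021 + (14052 + 19597))*((-79/13)**2 - 17092) = (-21021 + 33649)*(6241/169 - 17092) = 12628*(-2882307/169) = -36397772796/169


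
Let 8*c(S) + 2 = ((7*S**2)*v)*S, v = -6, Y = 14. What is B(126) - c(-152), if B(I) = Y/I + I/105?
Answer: -3318658279/180 ≈ -1.8437e+7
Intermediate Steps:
B(I) = 14/I + I/105
c(S) = -1/4 - 21*S**3/4 (c(S) = -1/4 + (((7*S**2)*(-6))*S)/8 = -1/4 + ((-42*S**2)*S)/8 = -1/4 + (-42*S**3)/8 = -1/4 - 21*S**3/4)
B(126) - c(-152) = (14/126 + (1/105)*126) - (-1/4 - 21/4*(-152)**3) = (14*(1/126) + 6/5) - (-1/4 - 21/4*(-3511808)) = (1/9 + 6/5) - (-1/4 + 18436992) = 59/45 - 1*73747967/4 = 59/45 - 73747967/4 = -3318658279/180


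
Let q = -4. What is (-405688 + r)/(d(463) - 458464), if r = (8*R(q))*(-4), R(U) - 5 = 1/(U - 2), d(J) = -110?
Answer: 26468/29907 ≈ 0.88501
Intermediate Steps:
R(U) = 5 + 1/(-2 + U) (R(U) = 5 + 1/(U - 2) = 5 + 1/(-2 + U))
r = -464/3 (r = (8*((-9 + 5*(-4))/(-2 - 4)))*(-4) = (8*((-9 - 20)/(-6)))*(-4) = (8*(-1/6*(-29)))*(-4) = (8*(29/6))*(-4) = (116/3)*(-4) = -464/3 ≈ -154.67)
(-405688 + r)/(d(463) - 458464) = (-405688 - 464/3)/(-110 - 458464) = -1217528/3/(-458574) = -1217528/3*(-1/458574) = 26468/29907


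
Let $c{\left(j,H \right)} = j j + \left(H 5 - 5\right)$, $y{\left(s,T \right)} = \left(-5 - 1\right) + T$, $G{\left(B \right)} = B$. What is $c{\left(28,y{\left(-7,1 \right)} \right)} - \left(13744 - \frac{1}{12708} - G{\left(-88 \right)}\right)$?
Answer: $- \frac{166195223}{12708} \approx -13078.0$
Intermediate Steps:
$y{\left(s,T \right)} = -6 + T$
$c{\left(j,H \right)} = -5 + j^{2} + 5 H$ ($c{\left(j,H \right)} = j^{2} + \left(5 H - 5\right) = j^{2} + \left(-5 + 5 H\right) = -5 + j^{2} + 5 H$)
$c{\left(28,y{\left(-7,1 \right)} \right)} - \left(13744 - \frac{1}{12708} - G{\left(-88 \right)}\right) = \left(-5 + 28^{2} + 5 \left(-6 + 1\right)\right) - \left(13832 - \frac{1}{12708}\right) = \left(-5 + 784 + 5 \left(-5\right)\right) + \left(\left(\frac{1}{12708} - 13744\right) - 88\right) = \left(-5 + 784 - 25\right) - \frac{175777055}{12708} = 754 - \frac{175777055}{12708} = - \frac{166195223}{12708}$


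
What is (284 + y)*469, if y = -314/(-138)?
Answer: 9264157/69 ≈ 1.3426e+5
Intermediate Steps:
y = 157/69 (y = -314*(-1/138) = 157/69 ≈ 2.2754)
(284 + y)*469 = (284 + 157/69)*469 = (19753/69)*469 = 9264157/69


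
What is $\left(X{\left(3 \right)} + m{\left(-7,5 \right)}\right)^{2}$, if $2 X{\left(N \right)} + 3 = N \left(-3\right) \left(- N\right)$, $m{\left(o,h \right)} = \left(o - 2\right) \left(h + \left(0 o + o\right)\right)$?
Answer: $900$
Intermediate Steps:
$m{\left(o,h \right)} = \left(-2 + o\right) \left(h + o\right)$ ($m{\left(o,h \right)} = \left(-2 + o\right) \left(h + \left(0 + o\right)\right) = \left(-2 + o\right) \left(h + o\right)$)
$X{\left(N \right)} = - \frac{3}{2} + \frac{3 N^{2}}{2}$ ($X{\left(N \right)} = - \frac{3}{2} + \frac{N \left(-3\right) \left(- N\right)}{2} = - \frac{3}{2} + \frac{- 3 N \left(- N\right)}{2} = - \frac{3}{2} + \frac{3 N^{2}}{2}$)
$\left(X{\left(3 \right)} + m{\left(-7,5 \right)}\right)^{2} = \left(\left(- \frac{3}{2} + \frac{3 \cdot 3^{2}}{2}\right) + \left(\left(-7\right)^{2} - 10 - -14 + 5 \left(-7\right)\right)\right)^{2} = \left(\left(- \frac{3}{2} + \frac{3}{2} \cdot 9\right) + \left(49 - 10 + 14 - 35\right)\right)^{2} = \left(\left(- \frac{3}{2} + \frac{27}{2}\right) + 18\right)^{2} = \left(12 + 18\right)^{2} = 30^{2} = 900$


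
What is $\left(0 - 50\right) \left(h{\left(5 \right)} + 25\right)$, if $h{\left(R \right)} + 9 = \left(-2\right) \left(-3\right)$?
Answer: $-1100$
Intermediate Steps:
$h{\left(R \right)} = -3$ ($h{\left(R \right)} = -9 - -6 = -9 + 6 = -3$)
$\left(0 - 50\right) \left(h{\left(5 \right)} + 25\right) = \left(0 - 50\right) \left(-3 + 25\right) = \left(-50\right) 22 = -1100$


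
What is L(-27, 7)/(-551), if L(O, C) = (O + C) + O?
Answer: 47/551 ≈ 0.085299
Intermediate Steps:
L(O, C) = C + 2*O (L(O, C) = (C + O) + O = C + 2*O)
L(-27, 7)/(-551) = (7 + 2*(-27))/(-551) = (7 - 54)*(-1/551) = -47*(-1/551) = 47/551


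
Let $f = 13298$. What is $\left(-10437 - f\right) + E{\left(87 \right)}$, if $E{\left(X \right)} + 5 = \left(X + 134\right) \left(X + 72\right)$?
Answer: $11399$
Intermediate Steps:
$E{\left(X \right)} = -5 + \left(72 + X\right) \left(134 + X\right)$ ($E{\left(X \right)} = -5 + \left(X + 134\right) \left(X + 72\right) = -5 + \left(134 + X\right) \left(72 + X\right) = -5 + \left(72 + X\right) \left(134 + X\right)$)
$\left(-10437 - f\right) + E{\left(87 \right)} = \left(-10437 - 13298\right) + \left(9643 + 87^{2} + 206 \cdot 87\right) = \left(-10437 - 13298\right) + \left(9643 + 7569 + 17922\right) = -23735 + 35134 = 11399$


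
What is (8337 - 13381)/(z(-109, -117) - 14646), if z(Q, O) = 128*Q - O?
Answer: 5044/28481 ≈ 0.17710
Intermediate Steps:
z(Q, O) = -O + 128*Q
(8337 - 13381)/(z(-109, -117) - 14646) = (8337 - 13381)/((-1*(-117) + 128*(-109)) - 14646) = -5044/((117 - 13952) - 14646) = -5044/(-13835 - 14646) = -5044/(-28481) = -5044*(-1/28481) = 5044/28481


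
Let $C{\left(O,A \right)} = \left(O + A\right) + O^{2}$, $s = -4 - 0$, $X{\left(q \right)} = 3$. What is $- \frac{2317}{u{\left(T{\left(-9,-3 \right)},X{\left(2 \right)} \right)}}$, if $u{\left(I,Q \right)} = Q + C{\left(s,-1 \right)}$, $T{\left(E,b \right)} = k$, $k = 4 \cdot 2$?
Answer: $- \frac{331}{2} \approx -165.5$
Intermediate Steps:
$k = 8$
$T{\left(E,b \right)} = 8$
$s = -4$ ($s = -4 + 0 = -4$)
$C{\left(O,A \right)} = A + O + O^{2}$ ($C{\left(O,A \right)} = \left(A + O\right) + O^{2} = A + O + O^{2}$)
$u{\left(I,Q \right)} = 11 + Q$ ($u{\left(I,Q \right)} = Q - \left(5 - 16\right) = Q - -11 = Q + 11 = 11 + Q$)
$- \frac{2317}{u{\left(T{\left(-9,-3 \right)},X{\left(2 \right)} \right)}} = - \frac{2317}{11 + 3} = - \frac{2317}{14} = \left(-2317\right) \frac{1}{14} = - \frac{331}{2}$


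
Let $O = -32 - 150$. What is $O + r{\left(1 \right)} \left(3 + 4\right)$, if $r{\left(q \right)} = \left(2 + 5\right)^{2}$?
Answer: $161$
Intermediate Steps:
$r{\left(q \right)} = 49$ ($r{\left(q \right)} = 7^{2} = 49$)
$O = -182$ ($O = -32 - 150 = -182$)
$O + r{\left(1 \right)} \left(3 + 4\right) = -182 + 49 \left(3 + 4\right) = -182 + 49 \cdot 7 = -182 + 343 = 161$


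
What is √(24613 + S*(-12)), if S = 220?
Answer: √21973 ≈ 148.23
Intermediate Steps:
√(24613 + S*(-12)) = √(24613 + 220*(-12)) = √(24613 - 2640) = √21973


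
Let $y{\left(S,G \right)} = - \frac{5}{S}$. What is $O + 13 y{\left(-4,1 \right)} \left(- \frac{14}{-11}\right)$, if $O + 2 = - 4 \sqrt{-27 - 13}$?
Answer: $\frac{411}{22} - 8 i \sqrt{10} \approx 18.682 - 25.298 i$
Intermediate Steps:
$O = -2 - 8 i \sqrt{10}$ ($O = -2 - 4 \sqrt{-27 - 13} = -2 - 4 \sqrt{-40} = -2 - 4 \cdot 2 i \sqrt{10} = -2 - 8 i \sqrt{10} \approx -2.0 - 25.298 i$)
$O + 13 y{\left(-4,1 \right)} \left(- \frac{14}{-11}\right) = \left(-2 - 8 i \sqrt{10}\right) + 13 \left(- \frac{5}{-4}\right) \left(- \frac{14}{-11}\right) = \left(-2 - 8 i \sqrt{10}\right) + 13 \left(\left(-5\right) \left(- \frac{1}{4}\right)\right) \left(\left(-14\right) \left(- \frac{1}{11}\right)\right) = \left(-2 - 8 i \sqrt{10}\right) + 13 \cdot \frac{5}{4} \cdot \frac{14}{11} = \left(-2 - 8 i \sqrt{10}\right) + \frac{65}{4} \cdot \frac{14}{11} = \left(-2 - 8 i \sqrt{10}\right) + \frac{455}{22} = \frac{411}{22} - 8 i \sqrt{10}$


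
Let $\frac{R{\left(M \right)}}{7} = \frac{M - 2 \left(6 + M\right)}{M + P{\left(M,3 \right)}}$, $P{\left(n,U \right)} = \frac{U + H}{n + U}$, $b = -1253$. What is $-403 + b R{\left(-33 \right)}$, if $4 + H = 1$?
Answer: $\frac{56964}{11} \approx 5178.5$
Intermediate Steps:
$H = -3$ ($H = -4 + 1 = -3$)
$P{\left(n,U \right)} = \frac{-3 + U}{U + n}$ ($P{\left(n,U \right)} = \frac{U - 3}{n + U} = \frac{-3 + U}{U + n}$)
$R{\left(M \right)} = \frac{7 \left(-12 - M\right)}{M}$ ($R{\left(M \right)} = 7 \frac{M - 2 \left(6 + M\right)}{M + \frac{-3 + 3}{3 + M}} = 7 \frac{M - \left(12 + 2 M\right)}{M + \frac{1}{3 + M} 0} = 7 \frac{-12 - M}{M + 0} = 7 \frac{-12 - M}{M} = \frac{7 \left(-12 - M\right)}{M}$)
$-403 + b R{\left(-33 \right)} = -403 - 1253 \left(-7 - \frac{84}{-33}\right) = -403 - 1253 \left(-7 - - \frac{28}{11}\right) = -403 - 1253 \left(-7 + \frac{28}{11}\right) = -403 - - \frac{61397}{11} = -403 + \frac{61397}{11} = \frac{56964}{11}$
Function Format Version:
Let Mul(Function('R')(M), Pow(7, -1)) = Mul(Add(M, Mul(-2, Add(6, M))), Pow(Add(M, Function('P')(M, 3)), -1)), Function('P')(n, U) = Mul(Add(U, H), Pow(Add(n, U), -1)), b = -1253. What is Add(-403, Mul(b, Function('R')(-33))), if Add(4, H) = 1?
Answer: Rational(56964, 11) ≈ 5178.5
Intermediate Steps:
H = -3 (H = Add(-4, 1) = -3)
Function('P')(n, U) = Mul(Pow(Add(U, n), -1), Add(-3, U)) (Function('P')(n, U) = Mul(Add(U, -3), Pow(Add(n, U), -1)) = Mul(Add(-3, U), Pow(Add(U, n), -1)) = Mul(Pow(Add(U, n), -1), Add(-3, U)))
Function('R')(M) = Mul(7, Pow(M, -1), Add(-12, Mul(-1, M))) (Function('R')(M) = Mul(7, Mul(Add(M, Mul(-2, Add(6, M))), Pow(Add(M, Mul(Pow(Add(3, M), -1), Add(-3, 3))), -1))) = Mul(7, Mul(Add(M, Add(-12, Mul(-2, M))), Pow(Add(M, Mul(Pow(Add(3, M), -1), 0)), -1))) = Mul(7, Mul(Add(-12, Mul(-1, M)), Pow(Add(M, 0), -1))) = Mul(7, Mul(Add(-12, Mul(-1, M)), Pow(M, -1))) = Mul(7, Mul(Pow(M, -1), Add(-12, Mul(-1, M)))) = Mul(7, Pow(M, -1), Add(-12, Mul(-1, M))))
Add(-403, Mul(b, Function('R')(-33))) = Add(-403, Mul(-1253, Add(-7, Mul(-84, Pow(-33, -1))))) = Add(-403, Mul(-1253, Add(-7, Mul(-84, Rational(-1, 33))))) = Add(-403, Mul(-1253, Add(-7, Rational(28, 11)))) = Add(-403, Mul(-1253, Rational(-49, 11))) = Add(-403, Rational(61397, 11)) = Rational(56964, 11)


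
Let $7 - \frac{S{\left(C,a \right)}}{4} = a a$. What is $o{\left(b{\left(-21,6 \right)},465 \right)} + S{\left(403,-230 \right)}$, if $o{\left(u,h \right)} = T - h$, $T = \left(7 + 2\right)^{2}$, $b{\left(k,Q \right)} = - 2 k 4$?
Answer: $-211956$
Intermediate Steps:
$b{\left(k,Q \right)} = - 8 k$
$S{\left(C,a \right)} = 28 - 4 a^{2}$ ($S{\left(C,a \right)} = 28 - 4 a a = 28 - 4 a^{2}$)
$T = 81$ ($T = 9^{2} = 81$)
$o{\left(u,h \right)} = 81 - h$
$o{\left(b{\left(-21,6 \right)},465 \right)} + S{\left(403,-230 \right)} = \left(81 - 465\right) + \left(28 - 4 \left(-230\right)^{2}\right) = \left(81 - 465\right) + \left(28 - 211600\right) = -384 + \left(28 - 211600\right) = -384 - 211572 = -211956$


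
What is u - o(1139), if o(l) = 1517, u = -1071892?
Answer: -1073409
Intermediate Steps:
u - o(1139) = -1071892 - 1*1517 = -1071892 - 1517 = -1073409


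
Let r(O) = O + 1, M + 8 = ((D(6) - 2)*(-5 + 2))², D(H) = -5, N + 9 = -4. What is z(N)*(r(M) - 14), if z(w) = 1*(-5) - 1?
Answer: -2520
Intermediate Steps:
N = -13 (N = -9 - 4 = -13)
M = 433 (M = -8 + ((-5 - 2)*(-5 + 2))² = -8 + (-7*(-3))² = -8 + 21² = -8 + 441 = 433)
z(w) = -6 (z(w) = -5 - 1 = -6)
r(O) = 1 + O
z(N)*(r(M) - 14) = -6*((1 + 433) - 14) = -6*(434 - 14) = -6*420 = -2520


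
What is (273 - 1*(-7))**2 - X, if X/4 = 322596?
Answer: -1211984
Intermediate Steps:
X = 1290384 (X = 4*322596 = 1290384)
(273 - 1*(-7))**2 - X = (273 - 1*(-7))**2 - 1*1290384 = (273 + 7)**2 - 1290384 = 280**2 - 1290384 = 78400 - 1290384 = -1211984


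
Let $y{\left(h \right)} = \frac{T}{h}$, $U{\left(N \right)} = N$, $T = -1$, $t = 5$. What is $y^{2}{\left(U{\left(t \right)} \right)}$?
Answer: $\frac{1}{25} \approx 0.04$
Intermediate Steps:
$y{\left(h \right)} = - \frac{1}{h}$
$y^{2}{\left(U{\left(t \right)} \right)} = \left(- \frac{1}{5}\right)^{2} = \frac{1}{25}$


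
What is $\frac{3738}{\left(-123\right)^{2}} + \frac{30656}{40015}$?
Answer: $\frac{204456898}{201795645} \approx 1.0132$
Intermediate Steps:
$\frac{3738}{\left(-123\right)^{2}} + \frac{30656}{40015} = \frac{3738}{15129} + 30656 \cdot \frac{1}{40015} = 3738 \cdot \frac{1}{15129} + \frac{30656}{40015} = \frac{1246}{5043} + \frac{30656}{40015} = \frac{204456898}{201795645}$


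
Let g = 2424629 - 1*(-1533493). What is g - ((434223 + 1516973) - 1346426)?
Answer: 3353352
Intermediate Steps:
g = 3958122 (g = 2424629 + 1533493 = 3958122)
g - ((434223 + 1516973) - 1346426) = 3958122 - ((434223 + 1516973) - 1346426) = 3958122 - (1951196 - 1346426) = 3958122 - 1*604770 = 3958122 - 604770 = 3353352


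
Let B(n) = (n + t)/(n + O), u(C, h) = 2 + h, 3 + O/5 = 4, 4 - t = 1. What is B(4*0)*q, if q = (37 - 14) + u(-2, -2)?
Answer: 69/5 ≈ 13.800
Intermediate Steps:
t = 3 (t = 4 - 1*1 = 4 - 1 = 3)
O = 5 (O = -15 + 5*4 = -15 + 20 = 5)
B(n) = (3 + n)/(5 + n) (B(n) = (n + 3)/(n + 5) = (3 + n)/(5 + n))
q = 23 (q = (37 - 14) + (2 - 2) = 23 + 0 = 23)
B(4*0)*q = ((3 + 4*0)/(5 + 4*0))*23 = ((3 + 0)/(5 + 0))*23 = (3/5)*23 = 69/5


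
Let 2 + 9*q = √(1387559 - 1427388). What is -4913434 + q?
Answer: -44220908/9 + I*√39829/9 ≈ -4.9134e+6 + 22.175*I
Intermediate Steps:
q = -2/9 + I*√39829/9 (q = -2/9 + √(1387559 - 1427388)/9 = -2/9 + √(-39829)/9 = -2/9 + (I*√39829)/9 = -2/9 + I*√39829/9 ≈ -0.22222 + 22.175*I)
-4913434 + q = -4913434 + (-2/9 + I*√39829/9) = -44220908/9 + I*√39829/9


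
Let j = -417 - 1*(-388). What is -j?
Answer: 29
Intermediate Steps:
j = -29 (j = -417 + 388 = -29)
-j = -1*(-29) = 29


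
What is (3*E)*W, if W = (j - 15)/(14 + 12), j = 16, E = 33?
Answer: 99/26 ≈ 3.8077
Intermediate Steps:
W = 1/26 (W = (16 - 15)/(14 + 12) = 1/26 ≈ 0.038462)
(3*E)*W = (3*33)*(1/26) = 99*(1/26) = 99/26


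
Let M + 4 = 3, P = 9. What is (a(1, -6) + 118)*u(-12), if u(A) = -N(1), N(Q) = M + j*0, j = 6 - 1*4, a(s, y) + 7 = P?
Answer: 120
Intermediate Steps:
a(s, y) = 2 (a(s, y) = -7 + 9 = 2)
j = 2 (j = 6 - 4 = 2)
M = -1 (M = -4 + 3 = -1)
N(Q) = -1 (N(Q) = -1 + 2*0 = -1 + 0 = -1)
u(A) = 1 (u(A) = -1*(-1) = 1)
(a(1, -6) + 118)*u(-12) = (2 + 118)*1 = 120*1 = 120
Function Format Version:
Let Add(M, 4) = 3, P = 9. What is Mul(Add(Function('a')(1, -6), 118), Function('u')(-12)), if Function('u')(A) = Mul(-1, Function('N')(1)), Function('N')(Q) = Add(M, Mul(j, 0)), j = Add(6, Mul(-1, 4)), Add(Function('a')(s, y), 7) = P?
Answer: 120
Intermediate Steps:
Function('a')(s, y) = 2 (Function('a')(s, y) = Add(-7, 9) = 2)
j = 2 (j = Add(6, -4) = 2)
M = -1 (M = Add(-4, 3) = -1)
Function('N')(Q) = -1 (Function('N')(Q) = Add(-1, Mul(2, 0)) = Add(-1, 0) = -1)
Function('u')(A) = 1 (Function('u')(A) = Mul(-1, -1) = 1)
Mul(Add(Function('a')(1, -6), 118), Function('u')(-12)) = Mul(Add(2, 118), 1) = Mul(120, 1) = 120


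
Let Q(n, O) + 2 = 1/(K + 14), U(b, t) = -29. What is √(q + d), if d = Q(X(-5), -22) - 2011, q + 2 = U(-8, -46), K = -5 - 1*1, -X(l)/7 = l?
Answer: I*√32702/4 ≈ 45.209*I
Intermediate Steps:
X(l) = -7*l
K = -6 (K = -5 - 1 = -6)
q = -31 (q = -2 - 29 = -31)
Q(n, O) = -15/8 (Q(n, O) = -2 + 1/(-6 + 14) = -2 + 1/8 = -2 + ⅛ = -15/8)
d = -16103/8 (d = -15/8 - 2011 = -16103/8 ≈ -2012.9)
√(q + d) = √(-31 - 16103/8) = √(-16351/8) = I*√32702/4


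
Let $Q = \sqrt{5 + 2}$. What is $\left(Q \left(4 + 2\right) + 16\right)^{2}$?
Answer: $508 + 192 \sqrt{7} \approx 1016.0$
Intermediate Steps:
$Q = \sqrt{7} \approx 2.6458$
$\left(Q \left(4 + 2\right) + 16\right)^{2} = \left(\sqrt{7} \left(4 + 2\right) + 16\right)^{2} = \left(\sqrt{7} \cdot 6 + 16\right)^{2} = \left(6 \sqrt{7} + 16\right)^{2} = \left(16 + 6 \sqrt{7}\right)^{2}$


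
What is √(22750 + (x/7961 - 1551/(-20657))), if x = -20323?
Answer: 5*√24607292801911169714/164450377 ≈ 150.82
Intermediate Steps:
√(22750 + (x/7961 - 1551/(-20657))) = √(22750 + (-20323/7961 - 1551/(-20657))) = √(22750 + (-20323*1/7961 - 1551*(-1/20657))) = √(22750 + (-20323/7961 + 1551/20657)) = √(22750 - 407464700/164450377) = √(3740838612050/164450377) = 5*√24607292801911169714/164450377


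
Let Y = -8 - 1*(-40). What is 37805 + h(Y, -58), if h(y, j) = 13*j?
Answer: 37051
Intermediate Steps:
Y = 32 (Y = -8 + 40 = 32)
37805 + h(Y, -58) = 37805 + 13*(-58) = 37805 - 754 = 37051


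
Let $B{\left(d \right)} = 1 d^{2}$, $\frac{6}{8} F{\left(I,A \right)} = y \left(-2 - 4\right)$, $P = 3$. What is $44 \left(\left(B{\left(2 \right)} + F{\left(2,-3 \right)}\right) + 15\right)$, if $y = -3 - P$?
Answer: $2948$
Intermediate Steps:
$y = -6$ ($y = -3 - 3 = -6$)
$F{\left(I,A \right)} = 48$ ($F{\left(I,A \right)} = \frac{4 \left(- 6 \left(-2 - 4\right)\right)}{3} = \frac{4 \left(\left(-6\right) \left(-6\right)\right)}{3} = \frac{4}{3} \cdot 36 = 48$)
$B{\left(d \right)} = d^{2}$
$44 \left(\left(B{\left(2 \right)} + F{\left(2,-3 \right)}\right) + 15\right) = 44 \left(\left(2^{2} + 48\right) + 15\right) = 44 \left(\left(4 + 48\right) + 15\right) = 44 \left(52 + 15\right) = 44 \cdot 67 = 2948$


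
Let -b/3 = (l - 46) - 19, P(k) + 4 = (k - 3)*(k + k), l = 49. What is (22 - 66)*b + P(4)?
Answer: -2108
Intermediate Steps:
P(k) = -4 + 2*k*(-3 + k) (P(k) = -4 + (k - 3)*(k + k) = -4 + (-3 + k)*(2*k) = -4 + 2*k*(-3 + k))
b = 48 (b = -3*((49 - 46) - 19) = -3*(3 - 19) = -3*(-16) = 48)
(22 - 66)*b + P(4) = (22 - 66)*48 + (-4 - 6*4 + 2*4**2) = -44*48 + (-4 - 24 + 2*16) = -2112 + (-4 - 24 + 32) = -2112 + 4 = -2108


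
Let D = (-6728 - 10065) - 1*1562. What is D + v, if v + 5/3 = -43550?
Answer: -185720/3 ≈ -61907.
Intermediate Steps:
D = -18355 (D = -16793 - 1562 = -18355)
v = -130655/3 (v = -5/3 - 43550 = -130655/3 ≈ -43552.)
D + v = -18355 - 130655/3 = -185720/3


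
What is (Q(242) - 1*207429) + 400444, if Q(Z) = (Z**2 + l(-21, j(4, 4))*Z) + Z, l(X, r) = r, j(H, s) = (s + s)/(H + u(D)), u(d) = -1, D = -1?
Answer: 757399/3 ≈ 2.5247e+5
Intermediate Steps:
j(H, s) = 2*s/(-1 + H) (j(H, s) = (s + s)/(H - 1) = (2*s)/(-1 + H) = 2*s/(-1 + H))
Q(Z) = Z**2 + 11*Z/3 (Q(Z) = (Z**2 + (2*4/(-1 + 4))*Z) + Z = (Z**2 + (2*4/3)*Z) + Z = (Z**2 + (2*4*(1/3))*Z) + Z = (Z**2 + 8*Z/3) + Z = Z**2 + 11*Z/3)
(Q(242) - 1*207429) + 400444 = ((1/3)*242*(11 + 3*242) - 1*207429) + 400444 = ((1/3)*242*(11 + 726) - 207429) + 400444 = ((1/3)*242*737 - 207429) + 400444 = (178354/3 - 207429) + 400444 = -443933/3 + 400444 = 757399/3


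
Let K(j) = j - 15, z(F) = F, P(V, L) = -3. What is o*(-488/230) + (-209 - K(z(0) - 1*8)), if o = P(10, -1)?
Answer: -20658/115 ≈ -179.63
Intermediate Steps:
o = -3
K(j) = -15 + j
o*(-488/230) + (-209 - K(z(0) - 1*8)) = -(-1464)/230 + (-209 - (-15 + (0 - 1*8))) = -(-1464)/230 + (-209 - (-15 + (0 - 8))) = -3*(-244/115) + (-209 - (-15 - 8)) = 732/115 + (-209 - 1*(-23)) = 732/115 + (-209 + 23) = 732/115 - 186 = -20658/115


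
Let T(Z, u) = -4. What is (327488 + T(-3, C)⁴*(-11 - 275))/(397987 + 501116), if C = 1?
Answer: 254272/899103 ≈ 0.28281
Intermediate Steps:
(327488 + T(-3, C)⁴*(-11 - 275))/(397987 + 501116) = (327488 + (-4)⁴*(-11 - 275))/(397987 + 501116) = (327488 + 256*(-286))/899103 = (327488 - 73216)*(1/899103) = 254272*(1/899103) = 254272/899103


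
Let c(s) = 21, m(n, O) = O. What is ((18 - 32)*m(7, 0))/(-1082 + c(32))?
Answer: 0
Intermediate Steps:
((18 - 32)*m(7, 0))/(-1082 + c(32)) = ((18 - 32)*0)/(-1082 + 21) = -14*0/(-1061) = 0*(-1/1061) = 0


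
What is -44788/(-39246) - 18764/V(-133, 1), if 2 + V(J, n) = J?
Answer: 123743054/883035 ≈ 140.13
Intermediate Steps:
V(J, n) = -2 + J
-44788/(-39246) - 18764/V(-133, 1) = -44788/(-39246) - 18764/(-2 - 133) = -44788*(-1/39246) - 18764/(-135) = 22394/19623 - 18764*(-1/135) = 22394/19623 + 18764/135 = 123743054/883035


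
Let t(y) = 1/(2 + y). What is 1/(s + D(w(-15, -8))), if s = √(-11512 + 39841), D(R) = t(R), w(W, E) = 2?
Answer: -4/453263 + 16*√28329/453263 ≈ 0.0059325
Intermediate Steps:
D(R) = 1/(2 + R)
s = √28329 ≈ 168.31
1/(s + D(w(-15, -8))) = 1/(√28329 + 1/(2 + 2)) = 1/(√28329 + 1/4) = 1/(√28329 + ¼) = 1/(¼ + √28329)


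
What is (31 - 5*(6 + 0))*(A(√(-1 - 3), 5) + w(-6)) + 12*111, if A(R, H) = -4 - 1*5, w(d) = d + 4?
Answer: 1321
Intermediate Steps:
w(d) = 4 + d
A(R, H) = -9 (A(R, H) = -4 - 5 = -9)
(31 - 5*(6 + 0))*(A(√(-1 - 3), 5) + w(-6)) + 12*111 = (31 - 5*(6 + 0))*(-9 + (4 - 6)) + 12*111 = (31 - 5*6)*(-9 - 2) + 1332 = (31 - 30)*(-11) + 1332 = 1*(-11) + 1332 = -11 + 1332 = 1321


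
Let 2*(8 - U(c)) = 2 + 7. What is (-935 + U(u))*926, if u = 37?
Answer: -862569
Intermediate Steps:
U(c) = 7/2 (U(c) = 8 - (2 + 7)/2 = 8 - ½*9 = 8 - 9/2 = 7/2)
(-935 + U(u))*926 = (-935 + 7/2)*926 = -1863/2*926 = -862569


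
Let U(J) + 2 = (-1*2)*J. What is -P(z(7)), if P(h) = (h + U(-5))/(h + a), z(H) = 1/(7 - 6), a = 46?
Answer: -9/47 ≈ -0.19149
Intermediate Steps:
z(H) = 1 (z(H) = 1/1 = 1)
U(J) = -2 - 2*J (U(J) = -2 + (-1*2)*J = -2 - 2*J)
P(h) = (8 + h)/(46 + h) (P(h) = (h + (-2 - 2*(-5)))/(h + 46) = (h + (-2 + 10))/(46 + h) = (h + 8)/(46 + h) = (8 + h)/(46 + h))
-P(z(7)) = -(8 + 1)/(46 + 1) = -9/47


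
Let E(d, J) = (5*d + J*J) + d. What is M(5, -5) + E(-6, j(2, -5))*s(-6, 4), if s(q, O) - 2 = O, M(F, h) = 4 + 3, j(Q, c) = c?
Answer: -59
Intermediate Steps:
M(F, h) = 7
s(q, O) = 2 + O
E(d, J) = J² + 6*d (E(d, J) = (5*d + J²) + d = (J² + 5*d) + d = J² + 6*d)
M(5, -5) + E(-6, j(2, -5))*s(-6, 4) = 7 + ((-5)² + 6*(-6))*(2 + 4) = 7 + (25 - 36)*6 = 7 - 11*6 = 7 - 66 = -59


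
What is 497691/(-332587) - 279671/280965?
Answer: -232848690692/93445306455 ≈ -2.4918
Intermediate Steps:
497691/(-332587) - 279671/280965 = 497691*(-1/332587) - 279671*1/280965 = -497691/332587 - 279671/280965 = -232848690692/93445306455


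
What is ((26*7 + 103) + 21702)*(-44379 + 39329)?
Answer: -111034350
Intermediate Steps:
((26*7 + 103) + 21702)*(-44379 + 39329) = ((182 + 103) + 21702)*(-5050) = (285 + 21702)*(-5050) = 21987*(-5050) = -111034350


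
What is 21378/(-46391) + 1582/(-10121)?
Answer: -289757300/469523311 ≈ -0.61713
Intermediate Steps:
21378/(-46391) + 1582/(-10121) = 21378*(-1/46391) + 1582*(-1/10121) = -21378/46391 - 1582/10121 = -289757300/469523311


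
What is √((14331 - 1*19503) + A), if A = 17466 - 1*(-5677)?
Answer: √17971 ≈ 134.06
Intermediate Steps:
A = 23143 (A = 17466 + 5677 = 23143)
√((14331 - 1*19503) + A) = √((14331 - 1*19503) + 23143) = √((14331 - 19503) + 23143) = √(-5172 + 23143) = √17971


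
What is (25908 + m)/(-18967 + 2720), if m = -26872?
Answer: 964/16247 ≈ 0.059334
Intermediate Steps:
(25908 + m)/(-18967 + 2720) = (25908 - 26872)/(-18967 + 2720) = -964/(-16247) = -964*(-1/16247) = 964/16247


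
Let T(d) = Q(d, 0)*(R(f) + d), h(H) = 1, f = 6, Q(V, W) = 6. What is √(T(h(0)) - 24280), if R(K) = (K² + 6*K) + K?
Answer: I*√23806 ≈ 154.29*I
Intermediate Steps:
R(K) = K² + 7*K
T(d) = 468 + 6*d (T(d) = 6*(6*(7 + 6) + d) = 6*(6*13 + d) = 6*(78 + d) = 468 + 6*d)
√(T(h(0)) - 24280) = √((468 + 6*1) - 24280) = √((468 + 6) - 24280) = √(474 - 24280) = √(-23806) = I*√23806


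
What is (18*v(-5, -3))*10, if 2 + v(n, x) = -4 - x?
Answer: -540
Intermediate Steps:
v(n, x) = -6 - x (v(n, x) = -2 + (-4 - x) = -6 - x)
(18*v(-5, -3))*10 = (18*(-6 - 1*(-3)))*10 = (18*(-6 + 3))*10 = (18*(-3))*10 = -54*10 = -540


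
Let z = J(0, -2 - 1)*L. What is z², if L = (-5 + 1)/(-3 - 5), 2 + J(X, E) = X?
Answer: 1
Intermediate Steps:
J(X, E) = -2 + X
L = ½ (L = -4/(-8) = -4*(-⅛) = ½ ≈ 0.50000)
z = -1 (z = (-2 + 0)*(½) = -2*½ = -1)
z² = (-1)² = 1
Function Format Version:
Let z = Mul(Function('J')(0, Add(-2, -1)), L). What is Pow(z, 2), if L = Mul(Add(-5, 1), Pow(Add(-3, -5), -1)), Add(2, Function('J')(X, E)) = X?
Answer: 1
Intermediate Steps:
Function('J')(X, E) = Add(-2, X)
L = Rational(1, 2) (L = Mul(-4, Pow(-8, -1)) = Mul(-4, Rational(-1, 8)) = Rational(1, 2) ≈ 0.50000)
z = -1 (z = Mul(Add(-2, 0), Rational(1, 2)) = Mul(-2, Rational(1, 2)) = -1)
Pow(z, 2) = Pow(-1, 2) = 1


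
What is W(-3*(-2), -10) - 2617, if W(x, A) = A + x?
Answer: -2621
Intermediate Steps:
W(-3*(-2), -10) - 2617 = (-10 - 3*(-2)) - 2617 = (-10 + 6) - 2617 = -4 - 2617 = -2621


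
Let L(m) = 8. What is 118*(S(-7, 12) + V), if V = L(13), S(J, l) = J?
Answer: 118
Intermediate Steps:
V = 8
118*(S(-7, 12) + V) = 118*(-7 + 8) = 118*1 = 118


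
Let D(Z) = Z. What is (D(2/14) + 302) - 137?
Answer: 1156/7 ≈ 165.14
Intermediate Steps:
(D(2/14) + 302) - 137 = (2/14 + 302) - 137 = (2*(1/14) + 302) - 137 = (⅐ + 302) - 137 = 2115/7 - 137 = 1156/7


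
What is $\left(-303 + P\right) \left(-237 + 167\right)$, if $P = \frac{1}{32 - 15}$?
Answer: $\frac{360500}{17} \approx 21206.0$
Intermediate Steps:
$P = \frac{1}{17} \approx 0.058824$
$\left(-303 + P\right) \left(-237 + 167\right) = \left(-303 + \frac{1}{17}\right) \left(-237 + 167\right) = \left(- \frac{5150}{17}\right) \left(-70\right) = \frac{360500}{17}$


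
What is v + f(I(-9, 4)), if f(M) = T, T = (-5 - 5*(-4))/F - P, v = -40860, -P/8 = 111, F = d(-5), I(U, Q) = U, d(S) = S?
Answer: -39975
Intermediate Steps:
F = -5
P = -888 (P = -8*111 = -888)
T = 885 (T = (-5 - 5*(-4))/(-5) - 1*(-888) = (-5 + 20)*(-⅕) + 888 = 15*(-⅕) + 888 = -3 + 888 = 885)
f(M) = 885
v + f(I(-9, 4)) = -40860 + 885 = -39975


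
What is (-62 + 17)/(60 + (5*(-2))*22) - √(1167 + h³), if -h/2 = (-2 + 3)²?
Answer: 9/32 - √1159 ≈ -33.763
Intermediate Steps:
h = -2 (h = -2*(-2 + 3)² = -2*1² = -2*1 = -2)
(-62 + 17)/(60 + (5*(-2))*22) - √(1167 + h³) = (-62 + 17)/(60 + (5*(-2))*22) - √(1167 + (-2)³) = -45/(60 - 10*22) - √(1167 - 8) = -45/(60 - 220) - √1159 = -45/(-160) - √1159 = -45*(-1/160) - √1159 = 9/32 - √1159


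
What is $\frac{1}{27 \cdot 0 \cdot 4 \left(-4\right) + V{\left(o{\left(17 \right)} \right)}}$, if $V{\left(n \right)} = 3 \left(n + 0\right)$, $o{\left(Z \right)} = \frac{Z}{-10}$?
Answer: $- \frac{10}{51} \approx -0.19608$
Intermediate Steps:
$o{\left(Z \right)} = - \frac{Z}{10}$ ($o{\left(Z \right)} = Z \left(- \frac{1}{10}\right) = - \frac{Z}{10}$)
$V{\left(n \right)} = 3 n$
$\frac{1}{27 \cdot 0 \cdot 4 \left(-4\right) + V{\left(o{\left(17 \right)} \right)}} = \frac{1}{27 \cdot 0 \cdot 4 \left(-4\right) + 3 \left(\left(- \frac{1}{10}\right) 17\right)} = \frac{1}{0 \left(-16\right) + 3 \left(- \frac{17}{10}\right)} = \frac{1}{0 - \frac{51}{10}} = \frac{1}{- \frac{51}{10}} = - \frac{10}{51}$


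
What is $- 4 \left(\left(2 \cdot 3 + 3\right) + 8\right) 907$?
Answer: $-61676$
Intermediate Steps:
$- 4 \left(\left(2 \cdot 3 + 3\right) + 8\right) 907 = - 4 \left(\left(6 + 3\right) + 8\right) 907 = - 4 \left(9 + 8\right) 907 = \left(-4\right) 17 \cdot 907 = \left(-68\right) 907 = -61676$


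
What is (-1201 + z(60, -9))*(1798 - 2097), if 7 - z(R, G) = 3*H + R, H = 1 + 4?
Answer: 379431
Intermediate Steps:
H = 5
z(R, G) = -8 - R (z(R, G) = 7 - (3*5 + R) = 7 - (15 + R) = 7 + (-15 - R) = -8 - R)
(-1201 + z(60, -9))*(1798 - 2097) = (-1201 + (-8 - 1*60))*(1798 - 2097) = (-1201 + (-8 - 60))*(-299) = (-1201 - 68)*(-299) = -1269*(-299) = 379431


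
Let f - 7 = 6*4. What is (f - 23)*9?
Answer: 72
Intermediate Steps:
f = 31 (f = 7 + 6*4 = 7 + 24 = 31)
(f - 23)*9 = (31 - 23)*9 = 8*9 = 72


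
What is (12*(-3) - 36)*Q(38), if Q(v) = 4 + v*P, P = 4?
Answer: -11232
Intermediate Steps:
Q(v) = 4 + 4*v (Q(v) = 4 + v*4 = 4 + 4*v)
(12*(-3) - 36)*Q(38) = (12*(-3) - 36)*(4 + 4*38) = (-36 - 36)*(4 + 152) = -72*156 = -11232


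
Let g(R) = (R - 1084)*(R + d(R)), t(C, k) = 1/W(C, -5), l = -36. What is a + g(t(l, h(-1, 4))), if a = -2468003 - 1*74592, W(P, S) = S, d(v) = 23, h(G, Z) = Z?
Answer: -64182869/25 ≈ -2.5673e+6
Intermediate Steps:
a = -2542595 (a = -2468003 - 74592 = -2542595)
t(C, k) = -1/5 (t(C, k) = 1/(-5) = -1/5)
g(R) = (-1084 + R)*(23 + R) (g(R) = (R - 1084)*(R + 23) = (-1084 + R)*(23 + R))
a + g(t(l, h(-1, 4))) = -2542595 + (-24932 + (-1/5)**2 - 1061*(-1/5)) = -2542595 + (-24932 + 1/25 + 1061/5) = -2542595 - 617994/25 = -64182869/25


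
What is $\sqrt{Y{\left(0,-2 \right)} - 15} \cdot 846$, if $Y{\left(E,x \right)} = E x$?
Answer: $846 i \sqrt{15} \approx 3276.5 i$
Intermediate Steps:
$\sqrt{Y{\left(0,-2 \right)} - 15} \cdot 846 = \sqrt{0 \left(-2\right) - 15} \cdot 846 = \sqrt{0 - 15} \cdot 846 = \sqrt{-15} \cdot 846 = i \sqrt{15} \cdot 846 = 846 i \sqrt{15}$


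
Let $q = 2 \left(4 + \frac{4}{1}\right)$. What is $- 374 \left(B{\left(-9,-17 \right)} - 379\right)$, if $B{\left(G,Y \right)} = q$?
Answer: $135762$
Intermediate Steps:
$q = 16$ ($q = 2 \left(4 + 4 \cdot 1\right) = 2 \left(4 + 4\right) = 2 \cdot 8 = 16$)
$B{\left(G,Y \right)} = 16$
$- 374 \left(B{\left(-9,-17 \right)} - 379\right) = - 374 \left(16 - 379\right) = \left(-374\right) \left(-363\right) = 135762$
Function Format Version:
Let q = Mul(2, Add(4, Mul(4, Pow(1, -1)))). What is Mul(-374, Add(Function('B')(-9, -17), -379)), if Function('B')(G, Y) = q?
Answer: 135762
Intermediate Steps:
q = 16 (q = Mul(2, Add(4, Mul(4, 1))) = Mul(2, Add(4, 4)) = Mul(2, 8) = 16)
Function('B')(G, Y) = 16
Mul(-374, Add(Function('B')(-9, -17), -379)) = Mul(-374, Add(16, -379)) = Mul(-374, -363) = 135762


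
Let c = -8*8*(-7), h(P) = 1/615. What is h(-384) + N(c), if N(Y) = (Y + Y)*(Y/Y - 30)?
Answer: -15980159/615 ≈ -25984.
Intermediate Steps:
h(P) = 1/615
c = 448 (c = -64*(-7) = 448)
N(Y) = -58*Y (N(Y) = (2*Y)*(1 - 30) = (2*Y)*(-29) = -58*Y)
h(-384) + N(c) = 1/615 - 58*448 = 1/615 - 25984 = -15980159/615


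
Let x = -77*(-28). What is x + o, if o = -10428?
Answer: -8272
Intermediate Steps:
x = 2156
x + o = 2156 - 10428 = -8272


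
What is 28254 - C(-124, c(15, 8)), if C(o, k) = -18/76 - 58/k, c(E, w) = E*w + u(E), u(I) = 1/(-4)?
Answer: 514292435/18202 ≈ 28255.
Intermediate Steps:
u(I) = -1/4
c(E, w) = -1/4 + E*w (c(E, w) = E*w - 1/4 = -1/4 + E*w)
C(o, k) = -9/38 - 58/k (C(o, k) = -18*1/76 - 58/k = -9/38 - 58/k)
28254 - C(-124, c(15, 8)) = 28254 - (-9/38 - 58/(-1/4 + 15*8)) = 28254 - (-9/38 - 58/(-1/4 + 120)) = 28254 - (-9/38 - 58/479/4) = 28254 - (-9/38 - 58*4/479) = 28254 - (-9/38 - 232/479) = 28254 - 1*(-13127/18202) = 28254 + 13127/18202 = 514292435/18202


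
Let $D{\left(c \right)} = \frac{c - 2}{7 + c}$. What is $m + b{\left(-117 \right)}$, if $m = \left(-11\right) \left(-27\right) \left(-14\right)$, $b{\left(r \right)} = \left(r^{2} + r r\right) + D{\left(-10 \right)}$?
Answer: $23224$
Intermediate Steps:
$D{\left(c \right)} = \frac{-2 + c}{7 + c}$
$b{\left(r \right)} = 4 + 2 r^{2}$ ($b{\left(r \right)} = \left(r^{2} + r r\right) + \frac{-2 - 10}{7 - 10} = \left(r^{2} + r^{2}\right) + \frac{1}{-3} \left(-12\right) = 2 r^{2} - -4 = 2 r^{2} + 4 = 4 + 2 r^{2}$)
$m = -4158$ ($m = 297 \left(-14\right) = -4158$)
$m + b{\left(-117 \right)} = -4158 + \left(4 + 2 \left(-117\right)^{2}\right) = -4158 + \left(4 + 2 \cdot 13689\right) = -4158 + \left(4 + 27378\right) = -4158 + 27382 = 23224$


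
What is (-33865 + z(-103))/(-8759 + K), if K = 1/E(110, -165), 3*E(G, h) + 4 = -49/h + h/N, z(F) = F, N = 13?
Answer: 1194586624/308042947 ≈ 3.8780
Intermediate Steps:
E(G, h) = -4/3 - 49/(3*h) + h/39 (E(G, h) = -4/3 + (-49/h + h/13)/3 = -4/3 + (-49/(3*h) + h/39) = -4/3 - 49/(3*h) + h/39)
K = -6435/35168 (K = 1/((1/39)*(-637 - 165*(-52 - 165))/(-165)) = 1/((1/39)*(-1/165)*(-637 - 165*(-217))) = 1/((1/39)*(-1/165)*(-637 + 35805)) = 1/((1/39)*(-1/165)*35168) = 1/(-35168/6435) = -6435/35168 ≈ -0.18298)
(-33865 + z(-103))/(-8759 + K) = (-33865 - 103)/(-8759 - 6435/35168) = -33968/(-308042947/35168) = -33968*(-35168/308042947) = 1194586624/308042947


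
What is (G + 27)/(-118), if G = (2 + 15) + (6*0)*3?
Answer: -22/59 ≈ -0.37288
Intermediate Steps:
G = 17 (G = 17 + 0*3 = 17 + 0 = 17)
(G + 27)/(-118) = (17 + 27)/(-118) = 44*(-1/118) = -22/59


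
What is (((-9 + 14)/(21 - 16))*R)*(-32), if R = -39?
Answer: 1248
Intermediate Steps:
(((-9 + 14)/(21 - 16))*R)*(-32) = (((-9 + 14)/(21 - 16))*(-39))*(-32) = ((5/5)*(-39))*(-32) = ((5*(1/5))*(-39))*(-32) = (1*(-39))*(-32) = -39*(-32) = 1248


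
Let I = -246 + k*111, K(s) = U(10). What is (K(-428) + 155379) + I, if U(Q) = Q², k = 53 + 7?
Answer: 161893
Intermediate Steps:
k = 60
K(s) = 100 (K(s) = 10² = 100)
I = 6414 (I = -246 + 60*111 = -246 + 6660 = 6414)
(K(-428) + 155379) + I = (100 + 155379) + 6414 = 155479 + 6414 = 161893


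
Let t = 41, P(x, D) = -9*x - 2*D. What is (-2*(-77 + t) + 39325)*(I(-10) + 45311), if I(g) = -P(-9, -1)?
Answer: 1781847516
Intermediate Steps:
I(g) = -83 (I(g) = -(-9*(-9) - 2*(-1)) = -(81 + 2) = -1*83 = -83)
(-2*(-77 + t) + 39325)*(I(-10) + 45311) = (-2*(-77 + 41) + 39325)*(-83 + 45311) = (-2*(-36) + 39325)*45228 = (72 + 39325)*45228 = 39397*45228 = 1781847516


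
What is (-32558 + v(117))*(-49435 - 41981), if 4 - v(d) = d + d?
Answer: 2997347808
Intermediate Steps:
v(d) = 4 - 2*d (v(d) = 4 - (d + d) = 4 - 2*d)
(-32558 + v(117))*(-49435 - 41981) = (-32558 + (4 - 2*117))*(-49435 - 41981) = (-32558 + (4 - 234))*(-91416) = (-32558 - 230)*(-91416) = -32788*(-91416) = 2997347808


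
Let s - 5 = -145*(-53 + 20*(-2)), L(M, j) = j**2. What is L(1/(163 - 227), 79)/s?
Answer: 6241/13490 ≈ 0.46264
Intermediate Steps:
s = 13490 (s = 5 - 145*(-53 + 20*(-2)) = 5 - 145*(-53 - 40) = 5 - 145*(-93) = 5 + 13485 = 13490)
L(1/(163 - 227), 79)/s = 79**2/13490 = 6241*(1/13490) = 6241/13490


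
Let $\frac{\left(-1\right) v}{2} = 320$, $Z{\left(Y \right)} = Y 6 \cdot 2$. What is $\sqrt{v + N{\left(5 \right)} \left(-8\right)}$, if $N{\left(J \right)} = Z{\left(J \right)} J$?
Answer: $4 i \sqrt{190} \approx 55.136 i$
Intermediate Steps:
$Z{\left(Y \right)} = 12 Y$ ($Z{\left(Y \right)} = 6 Y 2 = 12 Y$)
$v = -640$ ($v = \left(-2\right) 320 = -640$)
$N{\left(J \right)} = 12 J^{2}$ ($N{\left(J \right)} = 12 J J = 12 J^{2}$)
$\sqrt{v + N{\left(5 \right)} \left(-8\right)} = \sqrt{-640 + 12 \cdot 5^{2} \left(-8\right)} = \sqrt{-640 + 12 \cdot 25 \left(-8\right)} = \sqrt{-640 + 300 \left(-8\right)} = \sqrt{-640 - 2400} = \sqrt{-3040} = 4 i \sqrt{190}$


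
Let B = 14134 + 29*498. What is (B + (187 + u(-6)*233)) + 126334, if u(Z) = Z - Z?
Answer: 155097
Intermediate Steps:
u(Z) = 0
B = 28576 (B = 14134 + 14442 = 28576)
(B + (187 + u(-6)*233)) + 126334 = (28576 + (187 + 0*233)) + 126334 = (28576 + (187 + 0)) + 126334 = (28576 + 187) + 126334 = 28763 + 126334 = 155097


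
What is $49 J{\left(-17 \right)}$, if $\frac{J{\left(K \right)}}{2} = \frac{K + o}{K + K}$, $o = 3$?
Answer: $\frac{686}{17} \approx 40.353$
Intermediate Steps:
$J{\left(K \right)} = \frac{3 + K}{K}$ ($J{\left(K \right)} = 2 \frac{K + 3}{K + K} = 2 \frac{3 + K}{2 K} = \frac{3 + K}{K}$)
$49 J{\left(-17 \right)} = 49 \frac{3 - 17}{-17} = 49 \left(\left(- \frac{1}{17}\right) \left(-14\right)\right) = 49 \cdot \frac{14}{17} = \frac{686}{17}$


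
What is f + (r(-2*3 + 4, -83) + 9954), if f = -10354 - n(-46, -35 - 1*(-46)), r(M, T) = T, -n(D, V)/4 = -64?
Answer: -739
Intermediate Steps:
n(D, V) = 256 (n(D, V) = -4*(-64) = 256)
f = -10610 (f = -10354 - 1*256 = -10354 - 256 = -10610)
f + (r(-2*3 + 4, -83) + 9954) = -10610 + (-83 + 9954) = -10610 + 9871 = -739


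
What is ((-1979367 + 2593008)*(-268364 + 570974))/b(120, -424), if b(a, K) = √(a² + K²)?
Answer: 92846951505*√3034/12136 ≈ 4.2141e+8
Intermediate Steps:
b(a, K) = √(K² + a²)
((-1979367 + 2593008)*(-268364 + 570974))/b(120, -424) = ((-1979367 + 2593008)*(-268364 + 570974))/(√((-424)² + 120²)) = (613641*302610)/(√(179776 + 14400)) = 185693903010/(√194176) = 185693903010/((8*√3034)) = 185693903010*(√3034/24272) = 92846951505*√3034/12136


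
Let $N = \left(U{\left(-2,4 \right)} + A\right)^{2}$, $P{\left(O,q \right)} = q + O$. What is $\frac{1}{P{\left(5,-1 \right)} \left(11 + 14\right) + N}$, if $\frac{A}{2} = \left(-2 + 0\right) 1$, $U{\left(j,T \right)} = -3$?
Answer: $\frac{1}{149} \approx 0.0067114$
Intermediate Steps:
$P{\left(O,q \right)} = O + q$
$A = -4$ ($A = 2 \left(-2 + 0\right) 1 = 2 \left(\left(-2\right) 1\right) = 2 \left(-2\right) = -4$)
$N = 49$ ($N = \left(-3 - 4\right)^{2} = \left(-7\right)^{2} = 49$)
$\frac{1}{P{\left(5,-1 \right)} \left(11 + 14\right) + N} = \frac{1}{\left(5 - 1\right) \left(11 + 14\right) + 49} = \frac{1}{4 \cdot 25 + 49} = \frac{1}{100 + 49} = \frac{1}{149}$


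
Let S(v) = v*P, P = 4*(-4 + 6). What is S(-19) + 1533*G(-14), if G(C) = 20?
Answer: 30508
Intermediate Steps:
P = 8 (P = 4*2 = 8)
S(v) = 8*v (S(v) = v*8 = 8*v)
S(-19) + 1533*G(-14) = 8*(-19) + 1533*20 = -152 + 30660 = 30508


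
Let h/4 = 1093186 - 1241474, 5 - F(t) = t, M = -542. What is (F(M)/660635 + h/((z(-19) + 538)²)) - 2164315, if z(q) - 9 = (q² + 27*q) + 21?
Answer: -966561364578423/446589260 ≈ -2.1643e+6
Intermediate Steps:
z(q) = 30 + q² + 27*q (z(q) = 9 + ((q² + 27*q) + 21) = 9 + (21 + q² + 27*q) = 30 + q² + 27*q)
F(t) = 5 - t
h = -593152 (h = 4*(1093186 - 1241474) = 4*(-148288) = -593152)
(F(M)/660635 + h/((z(-19) + 538)²)) - 2164315 = ((5 - 1*(-542))/660635 - 593152/((30 + (-19)² + 27*(-19)) + 538)²) - 2164315 = ((5 + 542)*(1/660635) - 593152/((30 + 361 - 513) + 538)²) - 2164315 = (547*(1/660635) - 593152/(-122 + 538)²) - 2164315 = (547/660635 - 593152/(416²)) - 2164315 = (547/660635 - 593152/173056) - 2164315 = (547/660635 - 593152*1/173056) - 2164315 = (547/660635 - 2317/676) - 2164315 = -1530321523/446589260 - 2164315 = -966561364578423/446589260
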